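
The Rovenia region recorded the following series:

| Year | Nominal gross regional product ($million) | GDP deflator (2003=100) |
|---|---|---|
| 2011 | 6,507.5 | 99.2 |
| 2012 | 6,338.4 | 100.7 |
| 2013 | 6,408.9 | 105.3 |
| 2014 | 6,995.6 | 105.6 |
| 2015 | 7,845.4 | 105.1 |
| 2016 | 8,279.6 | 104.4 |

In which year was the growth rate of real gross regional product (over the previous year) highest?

2015

2012: real = 6338.4/1.007 = 6294.34; growth vs 2011 (6559.98) = -4.05%.
2013: real = 6408.9/1.053 = 6086.32; growth vs 2012 (6294.34) = -3.30%.
2014: real = 6995.6/1.056 = 6624.62; growth vs 2013 (6086.32) = 8.84%.
2015: real = 7845.4/1.051 = 7464.70; growth vs 2014 (6624.62) = 12.68%.
2016: real = 8279.6/1.044 = 7930.65; growth vs 2015 (7464.70) = 6.24%.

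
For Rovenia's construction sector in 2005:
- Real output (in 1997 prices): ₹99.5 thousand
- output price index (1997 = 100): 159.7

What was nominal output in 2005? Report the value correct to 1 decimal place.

Nominal output = Real × (output price index/100) = 99.5 × 1.597 = 158.90.

₹158.9 thousand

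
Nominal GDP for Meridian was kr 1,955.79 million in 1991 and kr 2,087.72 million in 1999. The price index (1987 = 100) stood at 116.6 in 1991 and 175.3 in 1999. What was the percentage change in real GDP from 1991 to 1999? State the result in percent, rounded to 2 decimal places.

Real GDP 1991 = 1955.79 / 1.166 = 1677.35.
Real GDP 1999 = 2087.72 / 1.753 = 1190.94.
Real growth = 1190.94 / 1677.35 − 1 = -0.2900.

-29.00%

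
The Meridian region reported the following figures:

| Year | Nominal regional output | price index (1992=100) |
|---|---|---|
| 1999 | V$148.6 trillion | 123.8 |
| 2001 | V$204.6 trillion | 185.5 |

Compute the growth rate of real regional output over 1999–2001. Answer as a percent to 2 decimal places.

Deflate each year: 1999 → 148.6/1.238 = 120.03; 2001 → 204.6/1.855 = 110.30.
So real regional output changed by 110.30/120.03 − 1 = -0.0811, i.e. -8.11%.

-8.11%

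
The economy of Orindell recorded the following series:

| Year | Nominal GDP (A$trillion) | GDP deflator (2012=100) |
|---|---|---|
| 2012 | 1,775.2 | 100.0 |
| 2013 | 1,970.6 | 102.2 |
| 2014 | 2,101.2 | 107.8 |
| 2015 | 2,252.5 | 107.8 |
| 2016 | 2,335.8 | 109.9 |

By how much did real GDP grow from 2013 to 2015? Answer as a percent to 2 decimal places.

Real GDP 2013 = 1970.6/1.022 = 1928.18.
Real GDP 2015 = 2252.5/1.078 = 2089.52.
Change = 2089.52/1928.18 − 1 = 0.0837.

8.37%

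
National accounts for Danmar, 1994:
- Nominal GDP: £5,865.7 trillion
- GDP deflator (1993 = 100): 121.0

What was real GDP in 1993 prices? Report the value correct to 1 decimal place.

£4,847.7 trillion

Real GDP = Nominal / (GDP deflator/100) = 5865.7 / 1.210 = 4847.69.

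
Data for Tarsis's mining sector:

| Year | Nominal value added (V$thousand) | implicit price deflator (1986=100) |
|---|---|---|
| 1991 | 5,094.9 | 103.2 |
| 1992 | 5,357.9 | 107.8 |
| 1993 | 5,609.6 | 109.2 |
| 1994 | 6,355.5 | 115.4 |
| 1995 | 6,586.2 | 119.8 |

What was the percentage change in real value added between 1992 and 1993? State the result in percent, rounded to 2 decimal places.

Real value added 1992 = 5357.9/1.078 = 4970.22.
Real value added 1993 = 5609.6/1.092 = 5137.00.
Change = 5137.00/4970.22 − 1 = 0.0336.

3.36%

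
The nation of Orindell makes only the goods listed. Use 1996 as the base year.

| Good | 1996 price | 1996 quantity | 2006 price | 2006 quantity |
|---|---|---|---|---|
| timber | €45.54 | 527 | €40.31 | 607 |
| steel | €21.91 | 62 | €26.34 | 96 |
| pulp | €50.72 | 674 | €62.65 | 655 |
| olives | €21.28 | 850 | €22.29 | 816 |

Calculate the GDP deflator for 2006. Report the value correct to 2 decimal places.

107.33

Nominal GDP 2006 = 40.31·607 + 26.34·96 + 62.65·655 + 22.29·816 = 86221.20.
Real GDP 2006 (at 1996 prices) = 45.54·607 + 21.91·96 + 50.72·655 + 21.28·816 = 80332.22.
Deflator = Nominal/Real × 100 = 86221.20/80332.22 × 100 = 107.331.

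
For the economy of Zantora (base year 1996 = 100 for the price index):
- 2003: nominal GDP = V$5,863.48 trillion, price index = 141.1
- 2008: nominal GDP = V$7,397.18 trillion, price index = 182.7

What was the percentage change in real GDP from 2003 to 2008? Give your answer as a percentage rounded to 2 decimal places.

-2.57%

Deflate each year: 2003 → 5863.48/1.411 = 4155.55; 2008 → 7397.18/1.827 = 4048.81.
So real GDP changed by 4048.81/4155.55 − 1 = -0.0257, i.e. -2.57%.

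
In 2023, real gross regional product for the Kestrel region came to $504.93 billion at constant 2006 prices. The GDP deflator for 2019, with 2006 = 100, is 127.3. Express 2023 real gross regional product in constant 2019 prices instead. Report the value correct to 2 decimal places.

$642.78 billion

Real gross regional product in 2019 prices = Real gross regional product in 2006 prices × (P_2019/P_2006) = 504.93 × 1.273 = 642.78.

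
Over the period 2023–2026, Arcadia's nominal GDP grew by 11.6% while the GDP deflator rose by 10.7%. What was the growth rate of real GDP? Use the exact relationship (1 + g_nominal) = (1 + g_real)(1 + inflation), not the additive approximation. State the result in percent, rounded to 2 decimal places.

(1 + g_nom) = (1 + g_real)(1 + π), so g_real = 1.1160 / 1.1070 − 1 = 0.00813.

0.81%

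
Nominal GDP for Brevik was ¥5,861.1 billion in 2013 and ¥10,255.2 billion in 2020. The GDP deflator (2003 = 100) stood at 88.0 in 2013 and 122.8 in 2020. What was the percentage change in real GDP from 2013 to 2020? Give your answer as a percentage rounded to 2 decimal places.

Real GDP 2013 = 5861.1 / 0.880 = 6660.34.
Real GDP 2020 = 10255.2 / 1.228 = 8351.14.
Real growth = 8351.14 / 6660.34 − 1 = 0.2539.

25.39%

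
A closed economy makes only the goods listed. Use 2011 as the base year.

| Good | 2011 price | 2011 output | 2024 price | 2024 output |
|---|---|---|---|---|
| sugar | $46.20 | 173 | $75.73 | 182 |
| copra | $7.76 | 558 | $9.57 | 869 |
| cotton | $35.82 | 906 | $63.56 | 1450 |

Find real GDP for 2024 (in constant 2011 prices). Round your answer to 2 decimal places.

$67090.84

Real GDP 2024 = Σ (p_2011 × q_2024) = 46.20·182 + 7.76·869 + 35.82·1450 = 67090.84.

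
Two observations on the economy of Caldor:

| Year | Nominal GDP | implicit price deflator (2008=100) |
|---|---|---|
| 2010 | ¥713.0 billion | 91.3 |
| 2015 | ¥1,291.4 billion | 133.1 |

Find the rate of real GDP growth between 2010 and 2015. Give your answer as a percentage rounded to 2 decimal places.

24.24%

Real GDP 2010 = 713.0 / 0.913 = 780.94.
Real GDP 2015 = 1291.4 / 1.331 = 970.25.
Real growth = 970.25 / 780.94 − 1 = 0.2424.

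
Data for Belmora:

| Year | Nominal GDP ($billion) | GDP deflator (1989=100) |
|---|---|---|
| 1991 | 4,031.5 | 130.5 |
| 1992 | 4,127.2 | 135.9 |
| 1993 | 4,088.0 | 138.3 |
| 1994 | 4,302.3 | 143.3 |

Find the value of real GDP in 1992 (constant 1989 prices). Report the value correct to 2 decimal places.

Real GDP 1992 = 4127.2 / 1.359 = 3036.94.

$3,036.94 billion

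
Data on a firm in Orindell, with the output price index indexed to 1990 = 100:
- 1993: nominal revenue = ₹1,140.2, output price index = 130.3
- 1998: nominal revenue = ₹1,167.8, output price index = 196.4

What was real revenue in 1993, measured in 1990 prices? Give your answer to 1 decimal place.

₹875.1

Real revenue = Nominal / (output price index/100) = 1140.2 / 1.303 = 875.06.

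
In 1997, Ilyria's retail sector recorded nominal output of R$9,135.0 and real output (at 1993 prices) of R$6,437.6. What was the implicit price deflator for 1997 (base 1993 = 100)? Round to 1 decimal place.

141.9

implicit price deflator = (Nominal / Real) × 100 = 9135.0 / 6437.6 × 100 = 141.90.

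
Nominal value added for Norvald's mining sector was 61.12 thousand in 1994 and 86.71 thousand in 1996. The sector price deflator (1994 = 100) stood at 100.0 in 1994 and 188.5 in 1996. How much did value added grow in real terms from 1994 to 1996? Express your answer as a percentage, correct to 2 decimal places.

Deflate each year: 1994 → 61.12/1.000 = 61.12; 1996 → 86.71/1.885 = 46.00.
So real value added changed by 46.00/61.12 − 1 = -0.2474, i.e. -24.74%.

-24.74%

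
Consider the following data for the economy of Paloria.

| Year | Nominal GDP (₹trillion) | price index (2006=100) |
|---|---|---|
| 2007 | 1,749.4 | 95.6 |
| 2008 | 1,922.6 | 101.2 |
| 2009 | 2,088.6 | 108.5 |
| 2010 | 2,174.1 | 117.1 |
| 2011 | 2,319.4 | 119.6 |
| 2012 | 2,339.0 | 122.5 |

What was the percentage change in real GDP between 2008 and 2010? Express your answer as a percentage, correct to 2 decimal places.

-2.27%

Real GDP 2008 = 1922.6/1.012 = 1899.80.
Real GDP 2010 = 2174.1/1.171 = 1856.62.
Change = 1856.62/1899.80 − 1 = -0.0227.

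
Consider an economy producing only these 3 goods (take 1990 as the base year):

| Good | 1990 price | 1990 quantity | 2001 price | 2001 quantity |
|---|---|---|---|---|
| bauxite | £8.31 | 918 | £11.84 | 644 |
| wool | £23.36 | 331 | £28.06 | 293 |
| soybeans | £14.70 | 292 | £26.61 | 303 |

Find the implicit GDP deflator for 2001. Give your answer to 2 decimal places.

143.60

Nominal GDP 2001 = 11.84·644 + 28.06·293 + 26.61·303 = 23909.37.
Real GDP 2001 (at 1990 prices) = 8.31·644 + 23.36·293 + 14.70·303 = 16650.22.
Deflator = Nominal/Real × 100 = 23909.37/16650.22 × 100 = 143.598.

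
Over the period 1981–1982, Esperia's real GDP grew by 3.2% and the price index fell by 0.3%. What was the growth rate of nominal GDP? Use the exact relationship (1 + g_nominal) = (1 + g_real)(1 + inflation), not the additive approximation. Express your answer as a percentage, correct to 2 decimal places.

2.89%

(1 + g_nom) = (1 + g_real)(1 + π) = 1.0320 × 0.9970 = 1.02890.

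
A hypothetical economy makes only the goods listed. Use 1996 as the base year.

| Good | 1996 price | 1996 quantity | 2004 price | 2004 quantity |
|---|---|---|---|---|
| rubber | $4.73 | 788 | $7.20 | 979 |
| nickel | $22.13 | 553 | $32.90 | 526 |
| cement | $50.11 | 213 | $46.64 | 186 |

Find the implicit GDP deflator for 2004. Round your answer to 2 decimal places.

Nominal GDP 2004 = 7.20·979 + 32.90·526 + 46.64·186 = 33029.24.
Real GDP 2004 (at 1996 prices) = 4.73·979 + 22.13·526 + 50.11·186 = 25591.51.
Deflator = Nominal/Real × 100 = 33029.24/25591.51 × 100 = 129.063.

129.06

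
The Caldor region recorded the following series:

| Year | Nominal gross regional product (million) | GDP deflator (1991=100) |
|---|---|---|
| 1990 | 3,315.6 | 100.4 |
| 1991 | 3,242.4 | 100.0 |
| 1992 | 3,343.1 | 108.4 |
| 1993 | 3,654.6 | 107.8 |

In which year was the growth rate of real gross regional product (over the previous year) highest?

1991: real = 3242.4/1.000 = 3242.40; growth vs 1990 (3302.39) = -1.82%.
1992: real = 3343.1/1.084 = 3084.04; growth vs 1991 (3242.40) = -4.88%.
1993: real = 3654.6/1.078 = 3390.17; growth vs 1992 (3084.04) = 9.93%.

1993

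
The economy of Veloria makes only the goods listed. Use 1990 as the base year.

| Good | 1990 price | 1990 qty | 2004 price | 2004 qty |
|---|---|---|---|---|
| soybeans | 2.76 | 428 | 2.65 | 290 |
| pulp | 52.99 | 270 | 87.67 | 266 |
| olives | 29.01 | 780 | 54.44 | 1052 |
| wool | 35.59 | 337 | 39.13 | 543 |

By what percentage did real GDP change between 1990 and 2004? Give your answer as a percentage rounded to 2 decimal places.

29.19%

Real GDP 1990 = Nominal GDP 1990 = 2.76·428 + 52.99·270 + 29.01·780 + 35.59·337 = 50110.21.
Real GDP 2004 (at 1990 prices) = 2.76·290 + 52.99·266 + 29.01·1052 + 35.59·543 = 64739.63.
Real growth = 64739.63/50110.21 − 1 = 0.2919.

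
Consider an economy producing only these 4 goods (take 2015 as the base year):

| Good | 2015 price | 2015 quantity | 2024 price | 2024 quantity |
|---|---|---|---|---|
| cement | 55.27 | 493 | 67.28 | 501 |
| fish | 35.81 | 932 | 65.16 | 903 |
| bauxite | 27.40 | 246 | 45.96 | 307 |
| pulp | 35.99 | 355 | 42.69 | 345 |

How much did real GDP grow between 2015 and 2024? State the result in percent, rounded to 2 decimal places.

0.89%

Real GDP 2015 = Nominal GDP 2015 = 55.27·493 + 35.81·932 + 27.40·246 + 35.99·355 = 80139.88.
Real GDP 2024 (at 2015 prices) = 55.27·501 + 35.81·903 + 27.40·307 + 35.99·345 = 80855.05.
Real growth = 80855.05/80139.88 − 1 = 0.0089.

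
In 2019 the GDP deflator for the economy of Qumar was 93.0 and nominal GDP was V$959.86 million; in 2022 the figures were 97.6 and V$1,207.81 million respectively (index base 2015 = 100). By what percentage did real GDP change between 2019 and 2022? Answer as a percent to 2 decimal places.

Deflate each year: 2019 → 959.86/0.930 = 1032.11; 2022 → 1207.81/0.976 = 1237.51.
So real GDP changed by 1237.51/1032.11 − 1 = 0.1990, i.e. 19.90%.

19.90%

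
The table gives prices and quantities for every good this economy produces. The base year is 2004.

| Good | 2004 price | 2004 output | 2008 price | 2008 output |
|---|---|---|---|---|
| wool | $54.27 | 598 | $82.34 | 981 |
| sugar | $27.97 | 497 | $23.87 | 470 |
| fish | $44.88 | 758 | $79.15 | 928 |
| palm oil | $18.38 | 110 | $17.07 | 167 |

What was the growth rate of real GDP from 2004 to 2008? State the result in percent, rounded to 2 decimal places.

34.84%

Real GDP 2004 = Nominal GDP 2004 = 54.27·598 + 27.97·497 + 44.88·758 + 18.38·110 = 82395.39.
Real GDP 2008 (at 2004 prices) = 54.27·981 + 27.97·470 + 44.88·928 + 18.38·167 = 111102.87.
Real growth = 111102.87/82395.39 − 1 = 0.3484.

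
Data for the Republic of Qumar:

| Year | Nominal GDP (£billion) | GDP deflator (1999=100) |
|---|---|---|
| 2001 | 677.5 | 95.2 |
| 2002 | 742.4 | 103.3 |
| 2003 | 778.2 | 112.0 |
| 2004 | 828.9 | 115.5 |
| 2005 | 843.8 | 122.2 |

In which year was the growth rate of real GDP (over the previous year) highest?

2002: real = 742.4/1.033 = 718.68; growth vs 2001 (711.66) = 0.99%.
2003: real = 778.2/1.120 = 694.82; growth vs 2002 (718.68) = -3.32%.
2004: real = 828.9/1.155 = 717.66; growth vs 2003 (694.82) = 3.29%.
2005: real = 843.8/1.222 = 690.51; growth vs 2004 (717.66) = -3.78%.

2004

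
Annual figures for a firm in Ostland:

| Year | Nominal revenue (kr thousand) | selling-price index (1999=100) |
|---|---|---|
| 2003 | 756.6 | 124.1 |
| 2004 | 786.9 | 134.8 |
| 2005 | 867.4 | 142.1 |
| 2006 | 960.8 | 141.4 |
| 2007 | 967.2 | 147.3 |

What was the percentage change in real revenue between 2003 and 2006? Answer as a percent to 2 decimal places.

Real revenue 2003 = 756.6/1.241 = 609.67.
Real revenue 2006 = 960.8/1.414 = 679.49.
Change = 679.49/609.67 − 1 = 0.1145.

11.45%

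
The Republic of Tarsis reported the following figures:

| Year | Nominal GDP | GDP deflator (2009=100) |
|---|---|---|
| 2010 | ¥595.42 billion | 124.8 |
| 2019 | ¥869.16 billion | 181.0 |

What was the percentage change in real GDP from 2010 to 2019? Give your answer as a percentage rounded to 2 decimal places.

0.65%

Deflate each year: 2010 → 595.42/1.248 = 477.10; 2019 → 869.16/1.810 = 480.20.
So real GDP changed by 480.20/477.10 − 1 = 0.0065, i.e. 0.65%.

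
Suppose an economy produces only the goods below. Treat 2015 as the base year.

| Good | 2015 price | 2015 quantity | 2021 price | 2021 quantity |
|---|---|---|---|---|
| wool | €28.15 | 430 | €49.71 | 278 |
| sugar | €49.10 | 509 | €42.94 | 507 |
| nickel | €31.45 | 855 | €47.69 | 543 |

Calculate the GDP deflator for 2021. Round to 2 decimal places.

Nominal GDP 2021 = 49.71·278 + 42.94·507 + 47.69·543 = 61485.63.
Real GDP 2021 (at 2015 prices) = 28.15·278 + 49.10·507 + 31.45·543 = 49796.75.
Deflator = Nominal/Real × 100 = 61485.63/49796.75 × 100 = 123.473.

123.47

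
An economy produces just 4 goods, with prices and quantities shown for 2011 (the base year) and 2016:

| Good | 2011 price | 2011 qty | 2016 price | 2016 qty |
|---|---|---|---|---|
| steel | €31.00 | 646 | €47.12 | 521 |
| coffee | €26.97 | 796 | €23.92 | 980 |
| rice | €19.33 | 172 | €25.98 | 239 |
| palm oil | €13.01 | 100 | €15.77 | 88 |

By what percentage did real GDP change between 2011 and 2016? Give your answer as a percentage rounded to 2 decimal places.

4.83%

Real GDP 2011 = Nominal GDP 2011 = 31.00·646 + 26.97·796 + 19.33·172 + 13.01·100 = 46119.88.
Real GDP 2016 (at 2011 prices) = 31.00·521 + 26.97·980 + 19.33·239 + 13.01·88 = 48346.35.
Real growth = 48346.35/46119.88 − 1 = 0.0483.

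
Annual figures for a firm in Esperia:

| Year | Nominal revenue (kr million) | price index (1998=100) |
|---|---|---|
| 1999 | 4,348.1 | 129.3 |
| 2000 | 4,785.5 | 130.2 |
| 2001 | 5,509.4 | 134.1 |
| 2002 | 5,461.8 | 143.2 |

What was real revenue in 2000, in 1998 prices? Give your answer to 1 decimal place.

kr 3,675.5 million

Real revenue 2000 = 4785.5 / 1.302 = 3675.50.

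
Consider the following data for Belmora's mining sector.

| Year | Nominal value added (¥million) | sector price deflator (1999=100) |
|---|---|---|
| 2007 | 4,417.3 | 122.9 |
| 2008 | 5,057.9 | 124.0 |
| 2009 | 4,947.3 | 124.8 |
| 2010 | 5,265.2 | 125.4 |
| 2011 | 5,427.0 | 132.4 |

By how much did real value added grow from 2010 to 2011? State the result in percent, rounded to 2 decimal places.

-2.38%

Real value added 2010 = 5265.2/1.254 = 4198.72.
Real value added 2011 = 5427.0/1.324 = 4098.94.
Change = 4098.94/4198.72 − 1 = -0.0238.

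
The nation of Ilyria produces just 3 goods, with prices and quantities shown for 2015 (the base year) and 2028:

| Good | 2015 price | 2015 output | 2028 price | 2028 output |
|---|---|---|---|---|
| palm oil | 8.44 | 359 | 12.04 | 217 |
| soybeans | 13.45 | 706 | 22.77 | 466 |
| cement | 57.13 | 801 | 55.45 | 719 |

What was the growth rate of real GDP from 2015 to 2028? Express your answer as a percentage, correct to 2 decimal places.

-15.63%

Real GDP 2015 = Nominal GDP 2015 = 8.44·359 + 13.45·706 + 57.13·801 = 58286.79.
Real GDP 2028 (at 2015 prices) = 8.44·217 + 13.45·466 + 57.13·719 = 49175.65.
Real growth = 49175.65/58286.79 − 1 = -0.1563.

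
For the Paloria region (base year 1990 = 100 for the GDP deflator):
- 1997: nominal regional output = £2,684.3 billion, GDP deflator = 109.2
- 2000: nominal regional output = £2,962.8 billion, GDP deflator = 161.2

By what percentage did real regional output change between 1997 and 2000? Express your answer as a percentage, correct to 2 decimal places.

Deflate each year: 1997 → 2684.3/1.092 = 2458.15; 2000 → 2962.8/1.612 = 1837.97.
So real regional output changed by 1837.97/2458.15 − 1 = -0.2523, i.e. -25.23%.

-25.23%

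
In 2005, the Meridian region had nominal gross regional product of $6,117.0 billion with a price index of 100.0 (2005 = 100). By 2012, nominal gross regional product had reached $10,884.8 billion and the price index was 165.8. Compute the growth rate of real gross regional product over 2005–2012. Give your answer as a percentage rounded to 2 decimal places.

Deflate each year: 2005 → 6117.0/1.000 = 6117.00; 2012 → 10884.8/1.658 = 6565.02.
So real gross regional product changed by 6565.02/6117.00 − 1 = 0.0732, i.e. 7.32%.

7.32%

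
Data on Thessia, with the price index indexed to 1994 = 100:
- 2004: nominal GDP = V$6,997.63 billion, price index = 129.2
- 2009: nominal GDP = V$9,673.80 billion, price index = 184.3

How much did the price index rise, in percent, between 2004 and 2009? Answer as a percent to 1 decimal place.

Price-level change = 184.3 / 129.2 − 1 = 0.4265.

42.6%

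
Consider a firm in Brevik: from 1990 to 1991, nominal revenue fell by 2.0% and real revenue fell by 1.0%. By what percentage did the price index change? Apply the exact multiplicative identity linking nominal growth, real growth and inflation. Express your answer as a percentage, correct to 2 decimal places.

-1.01%

(1 + g_nom) = (1 + g_real)(1 + π), so π = 0.9800 / 0.9900 − 1 = -0.01010.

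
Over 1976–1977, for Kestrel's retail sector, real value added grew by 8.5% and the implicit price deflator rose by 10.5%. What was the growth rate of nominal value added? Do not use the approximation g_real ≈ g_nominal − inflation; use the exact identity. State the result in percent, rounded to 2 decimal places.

19.89%

(1 + g_nom) = (1 + g_real)(1 + π) = 1.0850 × 1.1050 = 1.19893.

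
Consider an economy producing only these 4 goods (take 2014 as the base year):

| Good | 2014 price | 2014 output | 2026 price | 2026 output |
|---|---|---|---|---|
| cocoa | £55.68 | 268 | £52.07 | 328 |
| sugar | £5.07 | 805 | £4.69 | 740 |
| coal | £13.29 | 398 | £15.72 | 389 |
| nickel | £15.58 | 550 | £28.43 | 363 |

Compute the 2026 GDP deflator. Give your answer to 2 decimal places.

Nominal GDP 2026 = 52.07·328 + 4.69·740 + 15.72·389 + 28.43·363 = 36984.73.
Real GDP 2026 (at 2014 prices) = 55.68·328 + 5.07·740 + 13.29·389 + 15.58·363 = 32840.19.
Deflator = Nominal/Real × 100 = 36984.73/32840.19 × 100 = 112.620.

112.62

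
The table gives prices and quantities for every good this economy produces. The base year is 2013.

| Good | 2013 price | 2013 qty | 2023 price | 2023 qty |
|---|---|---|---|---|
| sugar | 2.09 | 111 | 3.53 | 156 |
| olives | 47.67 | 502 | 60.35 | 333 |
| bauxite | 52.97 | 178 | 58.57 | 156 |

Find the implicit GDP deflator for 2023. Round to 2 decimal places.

Nominal GDP 2023 = 3.53·156 + 60.35·333 + 58.57·156 = 29784.15.
Real GDP 2023 (at 2013 prices) = 2.09·156 + 47.67·333 + 52.97·156 = 24463.47.
Deflator = Nominal/Real × 100 = 29784.15/24463.47 × 100 = 121.749.

121.75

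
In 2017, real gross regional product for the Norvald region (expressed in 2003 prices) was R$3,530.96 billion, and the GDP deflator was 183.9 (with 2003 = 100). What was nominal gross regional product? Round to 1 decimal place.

Nominal gross regional product = Real × (GDP deflator/100) = 3530.96 × 1.839 = 6493.44.

R$6,493.4 billion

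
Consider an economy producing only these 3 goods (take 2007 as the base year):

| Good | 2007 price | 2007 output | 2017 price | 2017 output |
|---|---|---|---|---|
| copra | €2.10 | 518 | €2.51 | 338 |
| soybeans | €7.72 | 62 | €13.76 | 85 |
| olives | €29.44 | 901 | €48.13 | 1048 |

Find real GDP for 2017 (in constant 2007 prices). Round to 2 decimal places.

Real GDP 2017 = Σ (p_2007 × q_2017) = 2.10·338 + 7.72·85 + 29.44·1048 = 32219.12.

€32219.12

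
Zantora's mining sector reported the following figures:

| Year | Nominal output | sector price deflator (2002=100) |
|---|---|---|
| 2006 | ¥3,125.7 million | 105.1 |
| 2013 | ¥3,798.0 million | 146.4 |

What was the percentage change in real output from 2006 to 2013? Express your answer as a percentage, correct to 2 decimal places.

Deflate each year: 2006 → 3125.7/1.051 = 2974.02; 2013 → 3798.0/1.464 = 2594.26.
So real output changed by 2594.26/2974.02 − 1 = -0.1277, i.e. -12.77%.

-12.77%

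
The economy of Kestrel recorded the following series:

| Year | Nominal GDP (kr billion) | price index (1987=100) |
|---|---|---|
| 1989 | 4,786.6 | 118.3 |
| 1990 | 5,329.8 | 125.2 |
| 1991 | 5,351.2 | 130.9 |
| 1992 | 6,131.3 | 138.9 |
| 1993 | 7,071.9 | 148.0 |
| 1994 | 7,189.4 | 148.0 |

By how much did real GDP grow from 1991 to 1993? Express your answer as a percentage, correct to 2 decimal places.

16.89%

Real GDP 1991 = 5351.2/1.309 = 4088.01.
Real GDP 1993 = 7071.9/1.480 = 4778.31.
Change = 4778.31/4088.01 − 1 = 0.1689.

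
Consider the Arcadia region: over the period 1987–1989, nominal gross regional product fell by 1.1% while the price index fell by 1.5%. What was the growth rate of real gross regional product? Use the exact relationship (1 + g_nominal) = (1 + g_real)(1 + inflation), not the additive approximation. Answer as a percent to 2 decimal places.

0.41%

(1 + g_nom) = (1 + g_real)(1 + π), so g_real = 0.9890 / 0.9850 − 1 = 0.00406.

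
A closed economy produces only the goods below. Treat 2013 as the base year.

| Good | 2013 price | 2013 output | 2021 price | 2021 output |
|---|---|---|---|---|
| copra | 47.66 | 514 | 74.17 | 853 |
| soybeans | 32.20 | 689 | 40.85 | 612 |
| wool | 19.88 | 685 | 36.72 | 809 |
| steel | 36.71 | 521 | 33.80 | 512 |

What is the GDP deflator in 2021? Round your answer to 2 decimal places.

Nominal GDP 2021 = 74.17·853 + 40.85·612 + 36.72·809 + 33.80·512 = 135279.29.
Real GDP 2021 (at 2013 prices) = 47.66·853 + 32.20·612 + 19.88·809 + 36.71·512 = 95238.82.
Deflator = Nominal/Real × 100 = 135279.29/95238.82 × 100 = 142.042.

142.04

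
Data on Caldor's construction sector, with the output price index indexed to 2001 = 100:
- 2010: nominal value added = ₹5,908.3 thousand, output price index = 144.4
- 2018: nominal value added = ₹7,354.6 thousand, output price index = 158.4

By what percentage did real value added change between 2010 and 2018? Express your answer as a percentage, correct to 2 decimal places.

13.48%

Real value added 2010 = 5908.3 / 1.444 = 4091.62.
Real value added 2018 = 7354.6 / 1.584 = 4643.06.
Real growth = 4643.06 / 4091.62 − 1 = 0.1348.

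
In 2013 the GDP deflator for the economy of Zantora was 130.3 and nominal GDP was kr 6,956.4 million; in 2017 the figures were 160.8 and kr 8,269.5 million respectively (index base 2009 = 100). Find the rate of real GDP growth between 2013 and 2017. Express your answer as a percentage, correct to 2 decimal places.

Real GDP 2013 = 6956.4 / 1.303 = 5338.76.
Real GDP 2017 = 8269.5 / 1.608 = 5142.72.
Real growth = 5142.72 / 5338.76 − 1 = -0.0367.

-3.67%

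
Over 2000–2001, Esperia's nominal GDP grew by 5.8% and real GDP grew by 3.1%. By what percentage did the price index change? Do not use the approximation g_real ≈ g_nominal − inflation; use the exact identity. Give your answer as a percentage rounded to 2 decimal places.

(1 + g_nom) = (1 + g_real)(1 + π), so π = 1.0580 / 1.0310 − 1 = 0.02619.

2.62%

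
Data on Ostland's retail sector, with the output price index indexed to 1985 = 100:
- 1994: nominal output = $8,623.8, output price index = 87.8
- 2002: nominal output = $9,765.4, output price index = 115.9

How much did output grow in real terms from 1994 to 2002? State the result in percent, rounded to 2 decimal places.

Deflate each year: 1994 → 8623.8/0.878 = 9822.10; 2002 → 9765.4/1.159 = 8425.71.
So real output changed by 8425.71/9822.10 − 1 = -0.1422, i.e. -14.22%.

-14.22%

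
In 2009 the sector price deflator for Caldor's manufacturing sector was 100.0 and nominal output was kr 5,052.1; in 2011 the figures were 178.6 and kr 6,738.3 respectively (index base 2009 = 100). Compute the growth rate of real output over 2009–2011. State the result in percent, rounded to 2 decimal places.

Real output 2009 = 5052.1 / 1.000 = 5052.10.
Real output 2011 = 6738.3 / 1.786 = 3772.84.
Real growth = 3772.84 / 5052.10 − 1 = -0.2532.

-25.32%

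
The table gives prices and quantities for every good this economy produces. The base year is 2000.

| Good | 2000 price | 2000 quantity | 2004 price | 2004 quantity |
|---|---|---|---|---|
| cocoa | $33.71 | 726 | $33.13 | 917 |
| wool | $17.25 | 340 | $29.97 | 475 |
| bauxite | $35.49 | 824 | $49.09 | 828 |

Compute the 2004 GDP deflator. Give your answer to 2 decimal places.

124.49

Nominal GDP 2004 = 33.13·917 + 29.97·475 + 49.09·828 = 85262.48.
Real GDP 2004 (at 2000 prices) = 33.71·917 + 17.25·475 + 35.49·828 = 68491.54.
Deflator = Nominal/Real × 100 = 85262.48/68491.54 × 100 = 124.486.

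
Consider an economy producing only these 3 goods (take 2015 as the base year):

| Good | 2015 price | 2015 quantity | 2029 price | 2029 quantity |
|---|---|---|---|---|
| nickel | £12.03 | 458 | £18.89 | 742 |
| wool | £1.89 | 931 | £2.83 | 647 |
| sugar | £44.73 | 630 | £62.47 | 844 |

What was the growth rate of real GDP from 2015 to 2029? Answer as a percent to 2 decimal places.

35.13%

Real GDP 2015 = Nominal GDP 2015 = 12.03·458 + 1.89·931 + 44.73·630 = 35449.23.
Real GDP 2029 (at 2015 prices) = 12.03·742 + 1.89·647 + 44.73·844 = 47901.21.
Real growth = 47901.21/35449.23 − 1 = 0.3513.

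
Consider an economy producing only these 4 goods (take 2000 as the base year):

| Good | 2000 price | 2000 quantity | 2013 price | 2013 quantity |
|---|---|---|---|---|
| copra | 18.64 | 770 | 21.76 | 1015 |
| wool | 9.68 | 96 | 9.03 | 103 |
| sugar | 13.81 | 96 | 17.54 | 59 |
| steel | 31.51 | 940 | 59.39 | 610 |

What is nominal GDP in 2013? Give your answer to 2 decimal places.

60279.25

Nominal GDP 2013 = Σ (p_2013 × q_2013) = 21.76·1015 + 9.03·103 + 17.54·59 + 59.39·610 = 60279.25.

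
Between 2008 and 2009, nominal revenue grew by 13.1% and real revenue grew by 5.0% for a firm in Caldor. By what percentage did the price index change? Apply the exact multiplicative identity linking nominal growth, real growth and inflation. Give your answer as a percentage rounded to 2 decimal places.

7.71%

(1 + g_nom) = (1 + g_real)(1 + π), so π = 1.1310 / 1.0500 − 1 = 0.07714.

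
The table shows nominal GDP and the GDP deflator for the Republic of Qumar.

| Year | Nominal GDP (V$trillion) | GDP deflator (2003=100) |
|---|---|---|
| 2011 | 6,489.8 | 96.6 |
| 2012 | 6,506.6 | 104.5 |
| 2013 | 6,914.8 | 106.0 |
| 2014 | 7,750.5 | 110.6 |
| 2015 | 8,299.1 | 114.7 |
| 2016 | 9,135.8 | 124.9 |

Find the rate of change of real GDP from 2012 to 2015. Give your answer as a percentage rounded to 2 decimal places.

16.21%

Real GDP 2012 = 6506.6/1.045 = 6226.41.
Real GDP 2015 = 8299.1/1.147 = 7235.48.
Change = 7235.48/6226.41 − 1 = 0.1621.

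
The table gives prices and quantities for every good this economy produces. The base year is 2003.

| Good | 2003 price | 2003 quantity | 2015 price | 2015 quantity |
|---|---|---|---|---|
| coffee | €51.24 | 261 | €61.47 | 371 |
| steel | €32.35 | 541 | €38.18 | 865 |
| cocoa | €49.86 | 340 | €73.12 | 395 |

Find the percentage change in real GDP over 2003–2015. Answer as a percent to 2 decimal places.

39.43%

Real GDP 2003 = Nominal GDP 2003 = 51.24·261 + 32.35·541 + 49.86·340 = 47827.39.
Real GDP 2015 (at 2003 prices) = 51.24·371 + 32.35·865 + 49.86·395 = 66687.49.
Real growth = 66687.49/47827.39 − 1 = 0.3943.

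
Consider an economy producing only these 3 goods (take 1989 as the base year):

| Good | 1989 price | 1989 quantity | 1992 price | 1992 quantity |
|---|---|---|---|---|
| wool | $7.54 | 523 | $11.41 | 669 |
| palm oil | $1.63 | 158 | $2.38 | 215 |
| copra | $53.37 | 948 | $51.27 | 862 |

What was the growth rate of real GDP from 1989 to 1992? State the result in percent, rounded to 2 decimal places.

Real GDP 1989 = Nominal GDP 1989 = 7.54·523 + 1.63·158 + 53.37·948 = 54795.72.
Real GDP 1992 (at 1989 prices) = 7.54·669 + 1.63·215 + 53.37·862 = 51399.65.
Real growth = 51399.65/54795.72 − 1 = -0.0620.

-6.20%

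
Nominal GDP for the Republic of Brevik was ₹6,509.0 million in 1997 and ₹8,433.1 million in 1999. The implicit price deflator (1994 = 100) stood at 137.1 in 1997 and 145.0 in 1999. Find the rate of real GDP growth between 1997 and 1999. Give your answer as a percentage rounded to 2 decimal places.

22.50%

Real GDP 1997 = 6509.0 / 1.371 = 4747.63.
Real GDP 1999 = 8433.1 / 1.450 = 5815.93.
Real growth = 5815.93 / 4747.63 − 1 = 0.2250.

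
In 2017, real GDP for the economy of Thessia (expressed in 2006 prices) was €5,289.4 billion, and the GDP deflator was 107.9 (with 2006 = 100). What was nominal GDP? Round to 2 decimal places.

Nominal GDP = Real × (GDP deflator/100) = 5289.4 × 1.079 = 5707.26.

€5,707.26 billion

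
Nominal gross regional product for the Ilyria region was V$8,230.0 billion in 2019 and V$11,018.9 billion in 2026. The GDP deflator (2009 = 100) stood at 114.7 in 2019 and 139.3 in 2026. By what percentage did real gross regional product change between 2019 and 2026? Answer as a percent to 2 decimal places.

Deflate each year: 2019 → 8230.0/1.147 = 7175.24; 2026 → 11018.9/1.393 = 7910.19.
So real gross regional product changed by 7910.19/7175.24 − 1 = 0.1024, i.e. 10.24%.

10.24%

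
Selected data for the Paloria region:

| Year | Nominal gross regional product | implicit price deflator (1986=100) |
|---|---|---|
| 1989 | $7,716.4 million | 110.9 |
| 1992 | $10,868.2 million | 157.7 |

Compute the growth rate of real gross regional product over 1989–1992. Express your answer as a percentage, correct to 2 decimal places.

-0.95%

Deflate each year: 1989 → 7716.4/1.109 = 6957.98; 1992 → 10868.2/1.577 = 6891.69.
So real gross regional product changed by 6891.69/6957.98 − 1 = -0.0095, i.e. -0.95%.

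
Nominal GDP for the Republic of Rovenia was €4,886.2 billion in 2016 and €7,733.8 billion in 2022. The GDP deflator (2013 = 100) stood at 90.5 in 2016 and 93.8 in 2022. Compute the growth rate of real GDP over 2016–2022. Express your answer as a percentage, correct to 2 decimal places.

52.71%

Deflate each year: 2016 → 4886.2/0.905 = 5399.12; 2022 → 7733.8/0.938 = 8244.99.
So real GDP changed by 8244.99/5399.12 − 1 = 0.5271, i.e. 52.71%.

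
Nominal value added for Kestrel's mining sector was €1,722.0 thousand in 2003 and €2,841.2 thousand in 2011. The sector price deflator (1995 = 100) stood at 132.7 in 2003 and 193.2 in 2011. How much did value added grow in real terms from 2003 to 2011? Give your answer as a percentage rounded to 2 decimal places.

13.33%

Real value added 2003 = 1722.0 / 1.327 = 1297.66.
Real value added 2011 = 2841.2 / 1.932 = 1470.60.
Real growth = 1470.60 / 1297.66 − 1 = 0.1333.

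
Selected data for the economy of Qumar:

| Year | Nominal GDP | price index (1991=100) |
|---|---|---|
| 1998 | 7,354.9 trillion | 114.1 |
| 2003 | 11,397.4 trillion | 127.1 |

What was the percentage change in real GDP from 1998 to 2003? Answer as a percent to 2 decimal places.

39.11%

Real GDP 1998 = 7354.9 / 1.141 = 6446.01.
Real GDP 2003 = 11397.4 / 1.271 = 8967.27.
Real growth = 8967.27 / 6446.01 − 1 = 0.3911.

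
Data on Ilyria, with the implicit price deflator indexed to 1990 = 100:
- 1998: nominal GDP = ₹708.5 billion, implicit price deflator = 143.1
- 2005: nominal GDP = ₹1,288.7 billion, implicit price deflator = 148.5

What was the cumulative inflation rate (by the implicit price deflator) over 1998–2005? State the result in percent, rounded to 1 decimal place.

Price-level change = 148.5 / 143.1 − 1 = 0.0377.

3.8%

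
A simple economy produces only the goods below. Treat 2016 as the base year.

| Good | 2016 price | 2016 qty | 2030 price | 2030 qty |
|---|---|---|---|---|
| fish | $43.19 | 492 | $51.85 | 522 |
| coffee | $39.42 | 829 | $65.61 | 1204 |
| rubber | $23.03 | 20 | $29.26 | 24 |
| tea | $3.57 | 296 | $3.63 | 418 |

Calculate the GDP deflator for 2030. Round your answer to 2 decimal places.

Nominal GDP 2030 = 51.85·522 + 65.61·1204 + 29.26·24 + 3.63·418 = 108279.72.
Real GDP 2030 (at 2016 prices) = 43.19·522 + 39.42·1204 + 23.03·24 + 3.57·418 = 72051.84.
Deflator = Nominal/Real × 100 = 108279.72/72051.84 × 100 = 150.280.

150.28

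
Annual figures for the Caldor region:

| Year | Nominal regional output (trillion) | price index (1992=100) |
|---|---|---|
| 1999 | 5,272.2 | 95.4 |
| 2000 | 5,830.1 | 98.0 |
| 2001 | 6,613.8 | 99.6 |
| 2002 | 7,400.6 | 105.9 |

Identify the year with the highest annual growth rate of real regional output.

2001

2000: real = 5830.1/0.980 = 5949.08; growth vs 1999 (5526.42) = 7.65%.
2001: real = 6613.8/0.996 = 6640.36; growth vs 2000 (5949.08) = 11.62%.
2002: real = 7400.6/1.059 = 6988.29; growth vs 2001 (6640.36) = 5.24%.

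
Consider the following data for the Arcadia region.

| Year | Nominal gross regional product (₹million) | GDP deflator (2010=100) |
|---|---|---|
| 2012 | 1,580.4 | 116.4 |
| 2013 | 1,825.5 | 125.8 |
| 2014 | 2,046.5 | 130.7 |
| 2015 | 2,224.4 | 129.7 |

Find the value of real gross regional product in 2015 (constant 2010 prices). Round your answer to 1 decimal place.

₹1,715.0 million

Real gross regional product 2015 = 2224.4 / 1.297 = 1715.03.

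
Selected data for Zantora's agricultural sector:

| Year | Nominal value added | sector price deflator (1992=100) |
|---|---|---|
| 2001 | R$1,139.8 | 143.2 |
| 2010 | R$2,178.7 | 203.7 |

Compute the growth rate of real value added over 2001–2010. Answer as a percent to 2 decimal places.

34.38%

Deflate each year: 2001 → 1139.8/1.432 = 795.95; 2010 → 2178.7/2.037 = 1069.56.
So real value added changed by 1069.56/795.95 − 1 = 0.3438, i.e. 34.38%.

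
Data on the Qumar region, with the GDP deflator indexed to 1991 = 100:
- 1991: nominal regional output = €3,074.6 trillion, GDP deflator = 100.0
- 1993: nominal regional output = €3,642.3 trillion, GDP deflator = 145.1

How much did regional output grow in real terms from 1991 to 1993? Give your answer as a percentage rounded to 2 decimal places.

Real regional output 1991 = 3074.6 / 1.000 = 3074.60.
Real regional output 1993 = 3642.3 / 1.451 = 2510.20.
Real growth = 2510.20 / 3074.60 − 1 = -0.1836.

-18.36%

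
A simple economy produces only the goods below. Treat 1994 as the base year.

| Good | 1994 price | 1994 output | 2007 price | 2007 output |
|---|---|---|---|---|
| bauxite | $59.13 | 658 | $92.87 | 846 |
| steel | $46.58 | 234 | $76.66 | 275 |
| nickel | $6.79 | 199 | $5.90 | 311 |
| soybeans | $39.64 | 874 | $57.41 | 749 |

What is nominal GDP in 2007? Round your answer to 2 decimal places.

Nominal GDP 2007 = Σ (p_2007 × q_2007) = 92.87·846 + 76.66·275 + 5.90·311 + 57.41·749 = 144484.51.

$144484.51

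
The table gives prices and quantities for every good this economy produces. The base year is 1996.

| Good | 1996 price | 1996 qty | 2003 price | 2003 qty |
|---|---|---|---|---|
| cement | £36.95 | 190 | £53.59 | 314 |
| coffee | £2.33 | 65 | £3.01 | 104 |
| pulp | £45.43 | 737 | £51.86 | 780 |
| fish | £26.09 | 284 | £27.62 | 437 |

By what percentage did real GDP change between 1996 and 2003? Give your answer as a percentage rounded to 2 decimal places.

Real GDP 1996 = Nominal GDP 1996 = 36.95·190 + 2.33·65 + 45.43·737 + 26.09·284 = 48063.42.
Real GDP 2003 (at 1996 prices) = 36.95·314 + 2.33·104 + 45.43·780 + 26.09·437 = 58681.35.
Real growth = 58681.35/48063.42 − 1 = 0.2209.

22.09%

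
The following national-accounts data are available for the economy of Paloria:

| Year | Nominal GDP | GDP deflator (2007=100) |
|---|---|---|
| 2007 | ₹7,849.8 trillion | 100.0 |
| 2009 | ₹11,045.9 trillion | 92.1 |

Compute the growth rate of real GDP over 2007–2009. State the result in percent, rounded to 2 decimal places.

Real GDP 2007 = 7849.8 / 1.000 = 7849.80.
Real GDP 2009 = 11045.9 / 0.921 = 11993.38.
Real growth = 11993.38 / 7849.80 − 1 = 0.5279.

52.79%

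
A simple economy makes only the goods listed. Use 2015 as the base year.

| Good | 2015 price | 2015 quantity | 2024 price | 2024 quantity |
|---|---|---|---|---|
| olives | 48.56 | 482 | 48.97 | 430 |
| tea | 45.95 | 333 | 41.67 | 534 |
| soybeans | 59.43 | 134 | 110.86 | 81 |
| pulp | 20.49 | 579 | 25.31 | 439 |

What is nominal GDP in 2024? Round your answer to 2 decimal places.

Nominal GDP 2024 = Σ (p_2024 × q_2024) = 48.97·430 + 41.67·534 + 110.86·81 + 25.31·439 = 63399.63.

63399.63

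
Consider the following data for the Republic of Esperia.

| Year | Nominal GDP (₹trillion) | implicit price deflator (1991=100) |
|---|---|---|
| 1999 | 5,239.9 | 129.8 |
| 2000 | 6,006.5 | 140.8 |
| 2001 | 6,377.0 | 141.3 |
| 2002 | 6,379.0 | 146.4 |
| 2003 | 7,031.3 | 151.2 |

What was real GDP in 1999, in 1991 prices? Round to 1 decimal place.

₹4,036.9 trillion

Real GDP 1999 = 5239.9 / 1.298 = 4036.90.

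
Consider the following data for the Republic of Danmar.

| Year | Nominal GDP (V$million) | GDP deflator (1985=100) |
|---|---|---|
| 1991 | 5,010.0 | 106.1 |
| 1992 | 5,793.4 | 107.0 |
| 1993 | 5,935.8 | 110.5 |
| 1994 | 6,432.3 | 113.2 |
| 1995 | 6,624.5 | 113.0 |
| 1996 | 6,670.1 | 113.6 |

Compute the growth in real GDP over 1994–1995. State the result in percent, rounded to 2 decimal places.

Real GDP 1994 = 6432.3/1.132 = 5682.24.
Real GDP 1995 = 6624.5/1.130 = 5862.39.
Change = 5862.39/5682.24 − 1 = 0.0317.

3.17%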